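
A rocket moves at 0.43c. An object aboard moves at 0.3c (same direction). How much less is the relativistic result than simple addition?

Classical: u' + v = 0.3 + 0.43 = 0.73c
Relativistic: u = (0.3 + 0.43)/(1 + 0.129) = 0.73/1.129 = 0.64659c
Difference: 0.73 - 0.64659 = 0.08341c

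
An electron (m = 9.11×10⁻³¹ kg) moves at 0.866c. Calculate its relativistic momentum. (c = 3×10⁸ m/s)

γ = 1/√(1 - 0.866²) = 1.9998
v = 0.866 × 3×10⁸ = 2.598×10⁸ m/s
p = γmv = 1.9998 × 9.11×10⁻³¹ × 2.598×10⁸ = 4.733×10⁻²² kg·m/s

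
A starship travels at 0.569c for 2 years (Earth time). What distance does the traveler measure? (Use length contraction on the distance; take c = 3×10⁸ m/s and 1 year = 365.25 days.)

Earth distance: d = v × t = 0.569c × 2 yr = 1.0774×10¹⁶ m
γ = 1.2160
d' = d/γ = 1.0774×10¹⁶/1.2160 = 8.860×10¹⁵ m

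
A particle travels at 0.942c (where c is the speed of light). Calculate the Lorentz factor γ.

v/c = 0.942, so (v/c)² = 0.887364
1 - (v/c)² = 0.112636
γ = 1/√(0.112636) = 2.980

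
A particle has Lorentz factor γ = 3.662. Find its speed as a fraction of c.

From γ = 1/√(1 - v²/c²):
1/γ² = 1/3.662² = 0.07457
v²/c² = 1 - 0.07457 = 0.9254
v/c = √(0.9254) = 0.9620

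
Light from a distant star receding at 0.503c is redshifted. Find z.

β = 0.503
(1+β)/(1-β) = 1.503/0.497 = 3.024
√(3.024) = 1.739
z = 1.739 - 1 = 0.7390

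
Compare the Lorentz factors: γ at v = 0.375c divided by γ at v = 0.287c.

γ₁ = 1/√(1 - 0.375²) = 1.0787
γ₂ = 1/√(1 - 0.287²) = 1.0439
γ₁/γ₂ = 1.0787/1.0439 = 1.033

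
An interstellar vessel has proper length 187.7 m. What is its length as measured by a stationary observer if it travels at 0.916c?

Proper length L₀ = 187.7 m
γ = 1/√(1 - 0.916²) = 2.4927
L = L₀/γ = 187.7/2.4927 = 75.30 m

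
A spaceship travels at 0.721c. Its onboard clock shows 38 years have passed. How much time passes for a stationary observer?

Proper time Δt₀ = 38 years
γ = 1/√(1 - 0.721²) = 1.4431
Δt = γΔt₀ = 1.4431 × 38 = 54.84 years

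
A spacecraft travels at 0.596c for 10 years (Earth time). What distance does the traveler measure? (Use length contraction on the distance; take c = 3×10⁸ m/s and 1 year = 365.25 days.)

Earth distance: d = v × t = 0.596c × 10 yr = 5.6425×10¹⁶ m
γ = 1.2454
d' = d/γ = 5.6425×10¹⁶/1.2454 = 4.531×10¹⁶ m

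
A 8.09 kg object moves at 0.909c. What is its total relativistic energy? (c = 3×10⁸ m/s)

γ = 1/√(1 - 0.909²) = 2.399
mc² = 8.09 × (3×10⁸)² = 7.281×10¹⁷ J
E = γmc² = 2.399 × 7.281×10¹⁷ = 1.747×10¹⁸ J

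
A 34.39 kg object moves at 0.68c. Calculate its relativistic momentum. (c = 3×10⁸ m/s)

γ = 1/√(1 - 0.68²) = 1.36386
v = 0.68 × 3×10⁸ = 2.040×10⁸ m/s
p = γmv = 1.36386 × 34.39 × 2.040×10⁸ = 9.568×10⁹ kg·m/s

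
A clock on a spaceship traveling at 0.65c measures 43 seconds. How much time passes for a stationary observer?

Proper time Δt₀ = 43 seconds
γ = 1/√(1 - 0.65²) = 1.3159
Δt = γΔt₀ = 1.3159 × 43 = 56.58 seconds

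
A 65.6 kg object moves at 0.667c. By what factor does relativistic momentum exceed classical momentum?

p_rel = γmv, p_class = mv
Ratio = γ = 1/√(1 - 0.667²) = 1.342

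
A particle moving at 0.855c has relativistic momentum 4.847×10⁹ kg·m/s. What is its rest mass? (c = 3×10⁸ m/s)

γ = 1/√(1 - 0.855²) = 1.9282
v = 0.855 × 3×10⁸ = 2.565×10⁸ m/s
m = p/(γv) = 4.847×10⁹/(1.9282 × 2.565×10⁸) = 9.800 kg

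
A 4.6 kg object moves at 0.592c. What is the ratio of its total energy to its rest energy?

E = γmc², E₀ = mc²
E/E₀ = γ = 1/√(1 - 0.592²) = 1.241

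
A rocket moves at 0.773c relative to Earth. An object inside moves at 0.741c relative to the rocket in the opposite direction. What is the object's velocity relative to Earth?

Object's velocity in rocket frame is u' = -0.741c
u = (u' + v)/(1 + u'v/c²) = (v - 0.741)/(1 - 0.741·v/c²)
Numerator: 0.773 - 0.741 = 0.032
Denominator: 1 - 0.572793 = 0.427207
u = 0.032/0.427207 = 0.07491c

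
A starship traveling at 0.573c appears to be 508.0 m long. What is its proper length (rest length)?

Contracted length L = 508.0 m
γ = 1/√(1 - 0.573²) = 1.220
L₀ = γL = 1.220 × 508.0 = 619.8 m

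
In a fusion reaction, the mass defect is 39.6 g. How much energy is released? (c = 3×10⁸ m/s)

Convert mass defect: Δm = 39.6 g = 0.0396 kg
E = Δm·c² = 0.0396 × (3×10⁸)²
= 0.0396 × 9×10¹⁶ = 3.564×10¹⁵ J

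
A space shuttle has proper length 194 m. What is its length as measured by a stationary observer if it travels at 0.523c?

Proper length L₀ = 194 m
γ = 1/√(1 - 0.523²) = 1.173
L = L₀/γ = 194/1.173 = 165.4 m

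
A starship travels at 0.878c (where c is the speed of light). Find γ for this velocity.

v/c = 0.878, so (v/c)² = 0.770884
1 - (v/c)² = 0.229116
γ = 1/√(0.229116) = 2.089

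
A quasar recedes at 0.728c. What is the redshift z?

β = 0.728
(1+β)/(1-β) = 1.728/0.272 = 6.353
√(6.353) = 2.521
z = 2.521 - 1 = 1.521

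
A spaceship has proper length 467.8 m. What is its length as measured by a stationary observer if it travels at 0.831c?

Proper length L₀ = 467.8 m
γ = 1/√(1 - 0.831²) = 1.798
L = L₀/γ = 467.8/1.798 = 260.2 m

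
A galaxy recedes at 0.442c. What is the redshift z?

β = 0.442
(1+β)/(1-β) = 1.442/0.558 = 2.58423
√(2.58423) = 1.6076
z = 1.6076 - 1 = 0.6076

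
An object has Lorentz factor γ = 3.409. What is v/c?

From γ = 1/√(1 - v²/c²):
1/γ² = 1/3.409² = 0.08605
v²/c² = 1 - 0.08605 = 0.9140
v/c = √(0.9140) = 0.9560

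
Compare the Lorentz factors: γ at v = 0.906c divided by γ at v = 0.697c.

γ₁ = 1/√(1 - 0.906²) = 2.363
γ₂ = 1/√(1 - 0.697²) = 1.395
γ₁/γ₂ = 2.363/1.395 = 1.694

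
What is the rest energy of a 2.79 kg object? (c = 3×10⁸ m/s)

c² = (3×10⁸)² = 9.000×10¹⁶ m²/s²
E₀ = mc² = 2.79 × 9.000×10¹⁶ = 2.511×10¹⁷ J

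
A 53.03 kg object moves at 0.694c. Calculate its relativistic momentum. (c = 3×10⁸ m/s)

γ = 1/√(1 - 0.694²) = 1.389
v = 0.694 × 3×10⁸ = 2.082×10⁸ m/s
p = γmv = 1.389 × 53.03 × 2.082×10⁸ = 1.534×10¹⁰ kg·m/s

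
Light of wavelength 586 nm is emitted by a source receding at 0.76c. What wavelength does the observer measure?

β = 0.76
Wavelength Doppler factor = √(1.76/0.24) = √(7.333) = 2.708
λ_obs = 586 × 2.708 = 1587 nm (redshift)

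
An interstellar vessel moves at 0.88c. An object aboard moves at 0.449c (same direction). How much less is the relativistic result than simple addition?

Classical: u' + v = 0.449 + 0.88 = 1.329c
Relativistic: u = (0.449 + 0.88)/(1 + 0.39512) = 1.329/1.39512 = 0.9526c
Difference: 1.329 - 0.9526 = 0.3764c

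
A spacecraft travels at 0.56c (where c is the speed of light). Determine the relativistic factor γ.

v/c = 0.56, so (v/c)² = 0.3136
1 - (v/c)² = 0.6864
γ = 1/√(0.6864) = 1.207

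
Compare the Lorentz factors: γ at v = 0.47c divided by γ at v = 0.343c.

γ₁ = 1/√(1 - 0.47²) = 1.133
γ₂ = 1/√(1 - 0.343²) = 1.065
γ₁/γ₂ = 1.133/1.065 = 1.064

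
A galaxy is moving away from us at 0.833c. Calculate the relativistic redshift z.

β = 0.833
(1+β)/(1-β) = 1.833/0.167 = 10.976
√(10.976) = 3.313
z = 3.313 - 1 = 2.313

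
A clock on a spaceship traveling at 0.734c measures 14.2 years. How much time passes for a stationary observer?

Proper time Δt₀ = 14.2 years
γ = 1/√(1 - 0.734²) = 1.4724
Δt = γΔt₀ = 1.4724 × 14.2 = 20.91 years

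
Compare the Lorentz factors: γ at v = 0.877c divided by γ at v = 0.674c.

γ₁ = 1/√(1 - 0.877²) = 2.081
γ₂ = 1/√(1 - 0.674²) = 1.354
γ₁/γ₂ = 2.081/1.354 = 1.537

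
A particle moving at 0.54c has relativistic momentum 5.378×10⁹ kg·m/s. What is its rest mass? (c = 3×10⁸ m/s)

γ = 1/√(1 - 0.54²) = 1.188
v = 0.54 × 3×10⁸ = 1.620×10⁸ m/s
m = p/(γv) = 5.378×10⁹/(1.188 × 1.620×10⁸) = 27.94 kg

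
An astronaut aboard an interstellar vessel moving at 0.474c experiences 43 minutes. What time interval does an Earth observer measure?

Proper time Δt₀ = 43 minutes
γ = 1/√(1 - 0.474²) = 1.13569
Δt = γΔt₀ = 1.13569 × 43 = 48.83 minutes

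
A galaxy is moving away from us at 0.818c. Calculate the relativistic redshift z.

β = 0.818
(1+β)/(1-β) = 1.818/0.182 = 9.989
√(9.989) = 3.161
z = 3.161 - 1 = 2.161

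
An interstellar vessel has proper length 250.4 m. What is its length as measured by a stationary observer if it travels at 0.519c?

Proper length L₀ = 250.4 m
γ = 1/√(1 - 0.519²) = 1.170
L = L₀/γ = 250.4/1.170 = 214.0 m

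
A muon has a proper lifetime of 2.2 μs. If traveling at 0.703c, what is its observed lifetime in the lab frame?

Proper lifetime τ₀ = 2.2 μs
γ = 1/√(1 - 0.703²) = 1.406
τ = γτ₀ = 1.406 × 2.2 μs = 3.093 μs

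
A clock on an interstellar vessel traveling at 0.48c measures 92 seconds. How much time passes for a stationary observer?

Proper time Δt₀ = 92 seconds
γ = 1/√(1 - 0.48²) = 1.140
Δt = γΔt₀ = 1.140 × 92 = 104.9 seconds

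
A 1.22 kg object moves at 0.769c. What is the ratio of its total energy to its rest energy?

E = γmc², E₀ = mc²
E/E₀ = γ = 1/√(1 - 0.769²) = 1.564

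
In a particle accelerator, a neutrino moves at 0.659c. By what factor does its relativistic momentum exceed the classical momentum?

p_rel = γmv, p_class = mv
Ratio = γ = 1/√(1 - 0.659²)
= 1/√(0.565719) = 1.330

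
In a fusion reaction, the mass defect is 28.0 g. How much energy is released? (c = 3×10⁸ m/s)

Convert mass defect: Δm = 28.0 g = 0.028 kg
E = Δm·c² = 0.028 × (3×10⁸)²
= 0.028 × 9×10¹⁶ = 2.520×10¹⁵ J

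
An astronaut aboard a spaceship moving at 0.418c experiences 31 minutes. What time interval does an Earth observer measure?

Proper time Δt₀ = 31 minutes
γ = 1/√(1 - 0.418²) = 1.1008
Δt = γΔt₀ = 1.1008 × 31 = 34.12 minutes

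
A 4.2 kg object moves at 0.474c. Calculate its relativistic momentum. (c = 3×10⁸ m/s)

γ = 1/√(1 - 0.474²) = 1.1357
v = 0.474 × 3×10⁸ = 1.422×10⁸ m/s
p = γmv = 1.1357 × 4.2 × 1.422×10⁸ = 6.783×10⁸ kg·m/s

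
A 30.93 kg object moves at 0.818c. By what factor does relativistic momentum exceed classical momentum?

p_rel = γmv, p_class = mv
Ratio = γ = 1/√(1 - 0.818²) = 1.738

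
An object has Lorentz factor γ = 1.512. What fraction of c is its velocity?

From γ = 1/√(1 - v²/c²):
1/γ² = 1/1.512² = 0.4374
v²/c² = 1 - 0.4374 = 0.5626
v/c = √(0.5626) = 0.7501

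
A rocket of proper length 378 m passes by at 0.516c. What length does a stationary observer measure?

Proper length L₀ = 378 m
γ = 1/√(1 - 0.516²) = 1.1674
L = L₀/γ = 378/1.1674 = 323.8 m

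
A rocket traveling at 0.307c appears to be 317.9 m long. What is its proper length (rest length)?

Contracted length L = 317.9 m
γ = 1/√(1 - 0.307²) = 1.0507
L₀ = γL = 1.0507 × 317.9 = 334.0 m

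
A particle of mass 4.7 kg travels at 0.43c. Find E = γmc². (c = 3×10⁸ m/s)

γ = 1/√(1 - 0.43²) = 1.1076
mc² = 4.7 × (3×10⁸)² = 4.230×10¹⁷ J
E = γmc² = 1.1076 × 4.230×10¹⁷ = 4.685×10¹⁷ J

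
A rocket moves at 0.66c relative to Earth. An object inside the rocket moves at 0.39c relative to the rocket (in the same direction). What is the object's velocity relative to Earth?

u = (u' + v)/(1 + u'v/c²)
Numerator: 0.39 + 0.66 = 1.05
Denominator: 1 + 0.2574 = 1.2574
u = 1.05/1.2574 = 0.8351c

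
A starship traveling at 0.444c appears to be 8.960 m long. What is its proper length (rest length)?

Contracted length L = 8.960 m
γ = 1/√(1 - 0.444²) = 1.11604
L₀ = γL = 1.11604 × 8.960 = 10.00 m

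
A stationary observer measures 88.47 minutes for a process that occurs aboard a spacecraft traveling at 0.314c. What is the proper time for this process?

Dilated time Δt = 88.47 minutes
γ = 1/√(1 - 0.314²) = 1.05327
Δt₀ = Δt/γ = 88.47/1.05327 = 84.00 minutes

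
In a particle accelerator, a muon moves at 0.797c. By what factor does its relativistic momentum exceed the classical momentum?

p_rel = γmv, p_class = mv
Ratio = γ = 1/√(1 - 0.797²)
= 1/√(0.364791) = 1.656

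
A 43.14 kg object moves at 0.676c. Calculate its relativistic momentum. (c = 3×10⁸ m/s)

γ = 1/√(1 - 0.676²) = 1.357
v = 0.676 × 3×10⁸ = 2.028×10⁸ m/s
p = γmv = 1.357 × 43.14 × 2.028×10⁸ = 1.187×10¹⁰ kg·m/s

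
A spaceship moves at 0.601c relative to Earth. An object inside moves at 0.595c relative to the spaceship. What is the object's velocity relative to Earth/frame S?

u = (u' + v)/(1 + u'v/c²)
Numerator: 0.595 + 0.601 = 1.196
Denominator: 1 + 0.357595 = 1.357595
u = 1.196/1.357595 = 0.8810c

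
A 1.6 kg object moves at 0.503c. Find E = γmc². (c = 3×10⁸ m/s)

γ = 1/√(1 - 0.503²) = 1.157
mc² = 1.6 × (3×10⁸)² = 1.440×10¹⁷ J
E = γmc² = 1.157 × 1.440×10¹⁷ = 1.666×10¹⁷ J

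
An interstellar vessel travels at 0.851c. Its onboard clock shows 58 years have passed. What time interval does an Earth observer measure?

Proper time Δt₀ = 58 years
γ = 1/√(1 - 0.851²) = 1.904
Δt = γΔt₀ = 1.904 × 58 = 110.4 years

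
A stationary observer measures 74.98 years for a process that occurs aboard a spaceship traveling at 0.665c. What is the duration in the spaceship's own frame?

Dilated time Δt = 74.98 years
γ = 1/√(1 - 0.665²) = 1.339
Δt₀ = Δt/γ = 74.98/1.339 = 56.00 years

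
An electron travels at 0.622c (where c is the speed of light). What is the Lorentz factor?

v/c = 0.622, so (v/c)² = 0.386884
1 - (v/c)² = 0.613116
γ = 1/√(0.613116) = 1.277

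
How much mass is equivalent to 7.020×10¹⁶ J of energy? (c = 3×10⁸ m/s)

From E = mc², we get m = E/c²
c² = (3×10⁸)² = 9×10¹⁶ m²/s²
m = 7.020×10¹⁶ / 9×10¹⁶ = 0.7800 kg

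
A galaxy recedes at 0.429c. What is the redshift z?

β = 0.429
(1+β)/(1-β) = 1.429/0.571 = 2.503
√(2.503) = 1.582
z = 1.582 - 1 = 0.5820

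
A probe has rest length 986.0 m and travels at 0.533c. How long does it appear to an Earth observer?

Proper length L₀ = 986.0 m
γ = 1/√(1 - 0.533²) = 1.18187
L = L₀/γ = 986.0/1.18187 = 834.3 m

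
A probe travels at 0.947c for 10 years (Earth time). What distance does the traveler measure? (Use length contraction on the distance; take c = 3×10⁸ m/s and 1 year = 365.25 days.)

Earth distance: d = v × t = 0.947c × 10 yr = 8.966×10¹⁶ m
γ = 3.113
d' = d/γ = 8.966×10¹⁶/3.113 = 2.880×10¹⁶ m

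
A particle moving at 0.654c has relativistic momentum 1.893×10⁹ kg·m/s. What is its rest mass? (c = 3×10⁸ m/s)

γ = 1/√(1 - 0.654²) = 1.3219
v = 0.654 × 3×10⁸ = 1.962×10⁸ m/s
m = p/(γv) = 1.893×10⁹/(1.3219 × 1.962×10⁸) = 7.299 kg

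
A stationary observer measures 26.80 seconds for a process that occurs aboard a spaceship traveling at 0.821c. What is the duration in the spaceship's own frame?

Dilated time Δt = 26.80 seconds
γ = 1/√(1 - 0.821²) = 1.752
Δt₀ = Δt/γ = 26.80/1.752 = 15.30 seconds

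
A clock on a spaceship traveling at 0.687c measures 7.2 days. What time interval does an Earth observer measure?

Proper time Δt₀ = 7.2 days
γ = 1/√(1 - 0.687²) = 1.37616
Δt = γΔt₀ = 1.37616 × 7.2 = 9.908 days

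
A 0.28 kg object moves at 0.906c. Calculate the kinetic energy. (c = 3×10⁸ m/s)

γ = 1/√(1 - 0.906²) = 2.3625
γ - 1 = 1.3625
KE = (γ-1)mc² = 1.3625 × 0.28 × (3×10⁸)² = 3.434×10¹⁶ J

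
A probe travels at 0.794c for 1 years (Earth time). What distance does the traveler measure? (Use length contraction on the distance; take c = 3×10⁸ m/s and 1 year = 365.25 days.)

Earth distance: d = v × t = 0.794c × 1 yr = 7.517×10¹⁵ m
γ = 1.645
d' = d/γ = 7.517×10¹⁵/1.645 = 4.570×10¹⁵ m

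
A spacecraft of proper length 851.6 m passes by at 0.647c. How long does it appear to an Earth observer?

Proper length L₀ = 851.6 m
γ = 1/√(1 - 0.647²) = 1.3115
L = L₀/γ = 851.6/1.3115 = 649.3 m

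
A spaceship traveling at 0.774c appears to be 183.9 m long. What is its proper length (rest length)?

Contracted length L = 183.9 m
γ = 1/√(1 - 0.774²) = 1.579
L₀ = γL = 1.579 × 183.9 = 290.4 m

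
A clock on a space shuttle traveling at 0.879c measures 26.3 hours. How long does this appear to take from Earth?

Proper time Δt₀ = 26.3 hours
γ = 1/√(1 - 0.879²) = 2.0972
Δt = γΔt₀ = 2.0972 × 26.3 = 55.16 hours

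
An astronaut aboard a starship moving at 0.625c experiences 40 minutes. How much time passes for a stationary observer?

Proper time Δt₀ = 40 minutes
γ = 1/√(1 - 0.625²) = 1.281
Δt = γΔt₀ = 1.281 × 40 = 51.24 minutes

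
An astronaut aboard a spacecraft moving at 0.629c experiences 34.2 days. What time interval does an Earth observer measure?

Proper time Δt₀ = 34.2 days
γ = 1/√(1 - 0.629²) = 1.2863
Δt = γΔt₀ = 1.2863 × 34.2 = 43.99 days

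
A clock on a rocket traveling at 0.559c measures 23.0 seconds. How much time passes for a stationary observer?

Proper time Δt₀ = 23.0 seconds
γ = 1/√(1 - 0.559²) = 1.206
Δt = γΔt₀ = 1.206 × 23.0 = 27.74 seconds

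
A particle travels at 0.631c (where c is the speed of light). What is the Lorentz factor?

v/c = 0.631, so (v/c)² = 0.398161
1 - (v/c)² = 0.601839
γ = 1/√(0.601839) = 1.289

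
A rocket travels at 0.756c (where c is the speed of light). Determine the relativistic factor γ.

v/c = 0.756, so (v/c)² = 0.571536
1 - (v/c)² = 0.428464
γ = 1/√(0.428464) = 1.528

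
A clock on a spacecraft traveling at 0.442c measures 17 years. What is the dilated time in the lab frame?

Proper time Δt₀ = 17 years
γ = 1/√(1 - 0.442²) = 1.1148
Δt = γΔt₀ = 1.1148 × 17 = 18.95 years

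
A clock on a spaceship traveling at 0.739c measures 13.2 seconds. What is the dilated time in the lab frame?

Proper time Δt₀ = 13.2 seconds
γ = 1/√(1 - 0.739²) = 1.484
Δt = γΔt₀ = 1.484 × 13.2 = 19.59 seconds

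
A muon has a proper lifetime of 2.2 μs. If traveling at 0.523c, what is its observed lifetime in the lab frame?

Proper lifetime τ₀ = 2.2 μs
γ = 1/√(1 - 0.523²) = 1.173
τ = γτ₀ = 1.173 × 2.2 μs = 2.581 μs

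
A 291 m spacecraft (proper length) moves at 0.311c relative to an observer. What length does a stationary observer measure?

Proper length L₀ = 291 m
γ = 1/√(1 - 0.311²) = 1.052
L = L₀/γ = 291/1.052 = 276.6 m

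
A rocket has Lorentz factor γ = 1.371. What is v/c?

From γ = 1/√(1 - v²/c²):
1/γ² = 1/1.371² = 0.5320
v²/c² = 1 - 0.5320 = 0.4680
v/c = √(0.4680) = 0.6841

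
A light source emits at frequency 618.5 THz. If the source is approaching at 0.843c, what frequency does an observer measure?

β = v/c = 0.843
(1+β)/(1-β) = 1.843/0.157 = 11.74
Doppler factor = √(11.74) = 3.426
f_obs = 618.5 × 3.426 = 2119 THz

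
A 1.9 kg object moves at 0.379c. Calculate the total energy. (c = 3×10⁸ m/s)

γ = 1/√(1 - 0.379²) = 1.0806
mc² = 1.9 × (3×10⁸)² = 1.710×10¹⁷ J
E = γmc² = 1.0806 × 1.710×10¹⁷ = 1.848×10¹⁷ J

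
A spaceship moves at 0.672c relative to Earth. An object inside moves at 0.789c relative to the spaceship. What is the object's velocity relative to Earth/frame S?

u = (u' + v)/(1 + u'v/c²)
Numerator: 0.789 + 0.672 = 1.461
Denominator: 1 + 0.530208 = 1.530208
u = 1.461/1.530208 = 0.9548c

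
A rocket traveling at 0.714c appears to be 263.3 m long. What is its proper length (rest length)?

Contracted length L = 263.3 m
γ = 1/√(1 - 0.714²) = 1.4283
L₀ = γL = 1.4283 × 263.3 = 376.1 m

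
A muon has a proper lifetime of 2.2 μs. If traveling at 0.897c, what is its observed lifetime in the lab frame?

Proper lifetime τ₀ = 2.2 μs
γ = 1/√(1 - 0.897²) = 2.2623
τ = γτ₀ = 2.2623 × 2.2 μs = 4.977 μs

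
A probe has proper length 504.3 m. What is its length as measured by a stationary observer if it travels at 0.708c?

Proper length L₀ = 504.3 m
γ = 1/√(1 - 0.708²) = 1.416
L = L₀/γ = 504.3/1.416 = 356.1 m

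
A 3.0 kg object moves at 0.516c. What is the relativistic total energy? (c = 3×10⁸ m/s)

γ = 1/√(1 - 0.516²) = 1.1674
mc² = 3.0 × (3×10⁸)² = 2.700×10¹⁷ J
E = γmc² = 1.1674 × 2.700×10¹⁷ = 3.152×10¹⁷ J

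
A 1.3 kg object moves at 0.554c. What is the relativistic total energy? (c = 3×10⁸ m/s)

γ = 1/√(1 - 0.554²) = 1.201
mc² = 1.3 × (3×10⁸)² = 1.170×10¹⁷ J
E = γmc² = 1.201 × 1.170×10¹⁷ = 1.405×10¹⁷ J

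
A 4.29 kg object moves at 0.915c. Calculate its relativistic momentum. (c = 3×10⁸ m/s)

γ = 1/√(1 - 0.915²) = 2.479
v = 0.915 × 3×10⁸ = 2.745×10⁸ m/s
p = γmv = 2.479 × 4.29 × 2.745×10⁸ = 2.919×10⁹ kg·m/s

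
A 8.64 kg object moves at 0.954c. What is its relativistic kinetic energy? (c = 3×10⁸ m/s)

γ = 1/√(1 - 0.954²) = 3.335
γ - 1 = 2.335
KE = (γ-1)mc² = 2.335 × 8.64 × (3×10⁸)² = 1.816×10¹⁸ J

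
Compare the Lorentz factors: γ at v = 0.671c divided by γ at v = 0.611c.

γ₁ = 1/√(1 - 0.671²) = 1.349
γ₂ = 1/√(1 - 0.611²) = 1.263
γ₁/γ₂ = 1.349/1.263 = 1.068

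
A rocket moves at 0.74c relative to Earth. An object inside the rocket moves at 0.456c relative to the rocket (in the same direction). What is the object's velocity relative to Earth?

u = (u' + v)/(1 + u'v/c²)
Numerator: 0.456 + 0.74 = 1.196
Denominator: 1 + 0.33744 = 1.33744
u = 1.196/1.33744 = 0.8942c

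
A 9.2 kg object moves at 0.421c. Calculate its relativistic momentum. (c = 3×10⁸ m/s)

γ = 1/√(1 - 0.421²) = 1.1025
v = 0.421 × 3×10⁸ = 1.263×10⁸ m/s
p = γmv = 1.1025 × 9.2 × 1.263×10⁸ = 1.281×10⁹ kg·m/s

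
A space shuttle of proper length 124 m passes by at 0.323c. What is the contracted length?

Proper length L₀ = 124 m
γ = 1/√(1 - 0.323²) = 1.0566
L = L₀/γ = 124/1.0566 = 117.4 m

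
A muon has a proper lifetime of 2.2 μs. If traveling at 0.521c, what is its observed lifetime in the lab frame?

Proper lifetime τ₀ = 2.2 μs
γ = 1/√(1 - 0.521²) = 1.17157
τ = γτ₀ = 1.17157 × 2.2 μs = 2.577 μs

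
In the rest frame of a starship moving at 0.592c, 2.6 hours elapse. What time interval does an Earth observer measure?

Proper time Δt₀ = 2.6 hours
γ = 1/√(1 - 0.592²) = 1.2408
Δt = γΔt₀ = 1.2408 × 2.6 = 3.226 hours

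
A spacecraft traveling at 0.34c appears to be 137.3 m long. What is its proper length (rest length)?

Contracted length L = 137.3 m
γ = 1/√(1 - 0.34²) = 1.0633
L₀ = γL = 1.0633 × 137.3 = 146.0 m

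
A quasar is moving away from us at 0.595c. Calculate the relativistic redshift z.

β = 0.595
(1+β)/(1-β) = 1.595/0.405 = 3.9383
√(3.9383) = 1.9845
z = 1.9845 - 1 = 0.9845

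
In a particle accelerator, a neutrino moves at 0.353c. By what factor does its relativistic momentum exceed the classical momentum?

p_rel = γmv, p_class = mv
Ratio = γ = 1/√(1 - 0.353²)
= 1/√(0.875391) = 1.069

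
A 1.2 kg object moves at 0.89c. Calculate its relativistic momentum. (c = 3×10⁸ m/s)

γ = 1/√(1 - 0.89²) = 2.1932
v = 0.89 × 3×10⁸ = 2.670×10⁸ m/s
p = γmv = 2.1932 × 1.2 × 2.670×10⁸ = 7.027×10⁸ kg·m/s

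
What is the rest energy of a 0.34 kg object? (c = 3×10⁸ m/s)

c² = (3×10⁸)² = 9.000×10¹⁶ m²/s²
E₀ = mc² = 0.34 × 9.000×10¹⁶ = 3.060×10¹⁶ J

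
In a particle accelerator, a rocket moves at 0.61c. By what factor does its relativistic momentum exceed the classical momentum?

p_rel = γmv, p_class = mv
Ratio = γ = 1/√(1 - 0.61²)
= 1/√(0.6279) = 1.262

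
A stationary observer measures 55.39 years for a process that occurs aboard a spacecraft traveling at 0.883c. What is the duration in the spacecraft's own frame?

Dilated time Δt = 55.39 years
γ = 1/√(1 - 0.883²) = 2.1305
Δt₀ = Δt/γ = 55.39/2.1305 = 26.00 years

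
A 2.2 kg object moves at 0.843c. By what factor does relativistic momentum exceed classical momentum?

p_rel = γmv, p_class = mv
Ratio = γ = 1/√(1 - 0.843²) = 1.859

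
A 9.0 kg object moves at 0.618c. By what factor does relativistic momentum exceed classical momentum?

p_rel = γmv, p_class = mv
Ratio = γ = 1/√(1 - 0.618²) = 1.272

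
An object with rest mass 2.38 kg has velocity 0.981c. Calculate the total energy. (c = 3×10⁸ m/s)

γ = 1/√(1 - 0.981²) = 5.154
mc² = 2.38 × (3×10⁸)² = 2.142×10¹⁷ J
E = γmc² = 5.154 × 2.142×10¹⁷ = 1.104×10¹⁸ J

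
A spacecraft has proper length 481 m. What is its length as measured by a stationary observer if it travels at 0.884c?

Proper length L₀ = 481 m
γ = 1/√(1 - 0.884²) = 2.139
L = L₀/γ = 481/2.139 = 224.9 m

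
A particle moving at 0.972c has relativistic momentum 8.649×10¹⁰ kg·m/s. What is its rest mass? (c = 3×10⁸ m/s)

γ = 1/√(1 - 0.972²) = 4.2557
v = 0.972 × 3×10⁸ = 2.916×10⁸ m/s
m = p/(γv) = 8.649×10¹⁰/(4.2557 × 2.916×10⁸) = 69.70 kg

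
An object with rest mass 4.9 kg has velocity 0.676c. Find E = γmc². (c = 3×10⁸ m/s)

γ = 1/√(1 - 0.676²) = 1.35703
mc² = 4.9 × (3×10⁸)² = 4.410×10¹⁷ J
E = γmc² = 1.35703 × 4.410×10¹⁷ = 5.985×10¹⁷ J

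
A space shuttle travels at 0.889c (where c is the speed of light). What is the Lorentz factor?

v/c = 0.889, so (v/c)² = 0.790321
1 - (v/c)² = 0.209679
γ = 1/√(0.209679) = 2.184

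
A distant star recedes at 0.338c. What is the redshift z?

β = 0.338
(1+β)/(1-β) = 1.338/0.662 = 2.0211
√(2.0211) = 1.4217
z = 1.4217 - 1 = 0.4217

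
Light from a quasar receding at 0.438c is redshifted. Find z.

β = 0.438
(1+β)/(1-β) = 1.438/0.562 = 2.5587
√(2.5587) = 1.5996
z = 1.5996 - 1 = 0.5996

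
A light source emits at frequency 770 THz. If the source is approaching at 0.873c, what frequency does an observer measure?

β = v/c = 0.873
(1+β)/(1-β) = 1.873/0.127 = 14.748
Doppler factor = √(14.748) = 3.840
f_obs = 770 × 3.840 = 2957 THz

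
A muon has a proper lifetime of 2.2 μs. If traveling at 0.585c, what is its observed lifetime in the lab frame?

Proper lifetime τ₀ = 2.2 μs
γ = 1/√(1 - 0.585²) = 1.233
τ = γτ₀ = 1.233 × 2.2 μs = 2.713 μs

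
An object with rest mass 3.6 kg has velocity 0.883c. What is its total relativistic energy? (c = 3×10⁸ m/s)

γ = 1/√(1 - 0.883²) = 2.1305
mc² = 3.6 × (3×10⁸)² = 3.240×10¹⁷ J
E = γmc² = 2.1305 × 3.240×10¹⁷ = 6.903×10¹⁷ J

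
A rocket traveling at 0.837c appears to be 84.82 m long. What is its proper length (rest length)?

Contracted length L = 84.82 m
γ = 1/√(1 - 0.837²) = 1.827
L₀ = γL = 1.827 × 84.82 = 155.0 m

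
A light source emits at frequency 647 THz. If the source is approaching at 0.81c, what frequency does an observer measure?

β = v/c = 0.81
(1+β)/(1-β) = 1.81/0.19 = 9.526
Doppler factor = √(9.526) = 3.086
f_obs = 647 × 3.086 = 1997 THz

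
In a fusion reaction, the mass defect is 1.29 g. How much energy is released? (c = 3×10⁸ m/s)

Convert mass defect: Δm = 1.29 g = 0.00129 kg
E = Δm·c² = 0.00129 × (3×10⁸)²
= 0.00129 × 9×10¹⁶ = 1.161×10¹⁴ J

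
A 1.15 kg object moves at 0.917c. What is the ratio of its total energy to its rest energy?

E = γmc², E₀ = mc²
E/E₀ = γ = 1/√(1 - 0.917²) = 2.507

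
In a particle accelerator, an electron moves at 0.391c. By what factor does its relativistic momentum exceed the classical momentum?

p_rel = γmv, p_class = mv
Ratio = γ = 1/√(1 - 0.391²)
= 1/√(0.847119) = 1.086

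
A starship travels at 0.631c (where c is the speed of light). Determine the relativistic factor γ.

v/c = 0.631, so (v/c)² = 0.398161
1 - (v/c)² = 0.601839
γ = 1/√(0.601839) = 1.289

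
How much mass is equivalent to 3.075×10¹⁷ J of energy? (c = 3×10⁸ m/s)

From E = mc², we get m = E/c²
c² = (3×10⁸)² = 9×10¹⁶ m²/s²
m = 3.075×10¹⁷ / 9×10¹⁶ = 3.417 kg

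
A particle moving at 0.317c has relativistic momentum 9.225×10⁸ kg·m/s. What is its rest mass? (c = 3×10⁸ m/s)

γ = 1/√(1 - 0.317²) = 1.0544
v = 0.317 × 3×10⁸ = 9.510×10⁷ m/s
m = p/(γv) = 9.225×10⁸/(1.0544 × 9.510×10⁷) = 9.200 kg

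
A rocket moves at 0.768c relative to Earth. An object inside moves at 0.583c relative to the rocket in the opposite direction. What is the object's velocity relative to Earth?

Object's velocity in rocket frame is u' = -0.583c
u = (u' + v)/(1 + u'v/c²) = (v - 0.583)/(1 - 0.583·v/c²)
Numerator: 0.768 - 0.583 = 0.185
Denominator: 1 - 0.447744 = 0.552256
u = 0.185/0.552256 = 0.3350c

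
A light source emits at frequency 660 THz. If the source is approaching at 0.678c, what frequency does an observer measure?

β = v/c = 0.678
(1+β)/(1-β) = 1.678/0.322 = 5.211
Doppler factor = √(5.211) = 2.283
f_obs = 660 × 2.283 = 1507 THz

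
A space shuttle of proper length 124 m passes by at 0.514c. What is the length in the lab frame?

Proper length L₀ = 124 m
γ = 1/√(1 - 0.514²) = 1.1658
L = L₀/γ = 124/1.1658 = 106.4 m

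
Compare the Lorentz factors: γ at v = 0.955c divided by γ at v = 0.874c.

γ₁ = 1/√(1 - 0.955²) = 3.371
γ₂ = 1/√(1 - 0.874²) = 2.058
γ₁/γ₂ = 3.371/2.058 = 1.638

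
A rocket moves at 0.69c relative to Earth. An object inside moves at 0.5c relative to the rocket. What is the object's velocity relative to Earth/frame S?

u = (u' + v)/(1 + u'v/c²)
Numerator: 0.5 + 0.69 = 1.19
Denominator: 1 + 0.345 = 1.345
u = 1.19/1.345 = 0.8848c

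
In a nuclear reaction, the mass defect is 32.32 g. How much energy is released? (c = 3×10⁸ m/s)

Convert mass defect: Δm = 32.32 g = 0.03232 kg
E = Δm·c² = 0.03232 × (3×10⁸)²
= 0.03232 × 9×10¹⁶ = 2.909×10¹⁵ J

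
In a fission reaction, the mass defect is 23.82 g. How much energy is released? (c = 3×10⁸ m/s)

Convert mass defect: Δm = 23.82 g = 0.02382 kg
E = Δm·c² = 0.02382 × (3×10⁸)²
= 0.02382 × 9×10¹⁶ = 2.144×10¹⁵ J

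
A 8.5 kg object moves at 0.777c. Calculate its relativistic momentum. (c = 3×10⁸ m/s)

γ = 1/√(1 - 0.777²) = 1.58856
v = 0.777 × 3×10⁸ = 2.331×10⁸ m/s
p = γmv = 1.58856 × 8.5 × 2.331×10⁸ = 3.147×10⁹ kg·m/s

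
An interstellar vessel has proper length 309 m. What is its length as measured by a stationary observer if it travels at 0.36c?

Proper length L₀ = 309 m
γ = 1/√(1 - 0.36²) = 1.0719
L = L₀/γ = 309/1.0719 = 288.3 m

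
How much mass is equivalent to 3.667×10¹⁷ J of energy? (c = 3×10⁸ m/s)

From E = mc², we get m = E/c²
c² = (3×10⁸)² = 9×10¹⁶ m²/s²
m = 3.667×10¹⁷ / 9×10¹⁶ = 4.074 kg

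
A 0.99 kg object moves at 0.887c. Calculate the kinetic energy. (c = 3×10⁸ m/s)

γ = 1/√(1 - 0.887²) = 2.166
γ - 1 = 1.166
KE = (γ-1)mc² = 1.166 × 0.99 × (3×10⁸)² = 1.039×10¹⁷ J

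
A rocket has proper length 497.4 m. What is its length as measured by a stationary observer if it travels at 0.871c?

Proper length L₀ = 497.4 m
γ = 1/√(1 - 0.871²) = 2.035
L = L₀/γ = 497.4/2.035 = 244.4 m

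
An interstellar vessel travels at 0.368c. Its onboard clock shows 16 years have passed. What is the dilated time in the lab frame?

Proper time Δt₀ = 16 years
γ = 1/√(1 - 0.368²) = 1.0755
Δt = γΔt₀ = 1.0755 × 16 = 17.21 years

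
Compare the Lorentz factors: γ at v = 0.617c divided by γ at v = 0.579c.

γ₁ = 1/√(1 - 0.617²) = 1.271
γ₂ = 1/√(1 - 0.579²) = 1.227
γ₁/γ₂ = 1.271/1.227 = 1.036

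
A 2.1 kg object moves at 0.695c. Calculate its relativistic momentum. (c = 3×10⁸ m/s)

γ = 1/√(1 - 0.695²) = 1.391
v = 0.695 × 3×10⁸ = 2.085×10⁸ m/s
p = γmv = 1.391 × 2.1 × 2.085×10⁸ = 6.090×10⁸ kg·m/s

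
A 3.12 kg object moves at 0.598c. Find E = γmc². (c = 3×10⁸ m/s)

γ = 1/√(1 - 0.598²) = 1.24767
mc² = 3.12 × (3×10⁸)² = 2.808×10¹⁷ J
E = γmc² = 1.24767 × 2.808×10¹⁷ = 3.503×10¹⁷ J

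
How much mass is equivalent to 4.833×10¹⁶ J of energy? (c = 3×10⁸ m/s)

From E = mc², we get m = E/c²
c² = (3×10⁸)² = 9×10¹⁶ m²/s²
m = 4.833×10¹⁶ / 9×10¹⁶ = 0.5370 kg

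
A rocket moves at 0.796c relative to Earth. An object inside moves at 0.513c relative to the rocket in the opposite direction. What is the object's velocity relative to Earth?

Object's velocity in rocket frame is u' = -0.513c
u = (u' + v)/(1 + u'v/c²) = (v - 0.513)/(1 - 0.513·v/c²)
Numerator: 0.796 - 0.513 = 0.283
Denominator: 1 - 0.408348 = 0.591652
u = 0.283/0.591652 = 0.4783c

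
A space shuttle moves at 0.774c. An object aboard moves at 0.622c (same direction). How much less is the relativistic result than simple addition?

Classical: u' + v = 0.622 + 0.774 = 1.396c
Relativistic: u = (0.622 + 0.774)/(1 + 0.481428) = 1.396/1.481428 = 0.9423c
Difference: 1.396 - 0.9423 = 0.4537c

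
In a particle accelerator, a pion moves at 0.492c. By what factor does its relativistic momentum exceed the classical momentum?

p_rel = γmv, p_class = mv
Ratio = γ = 1/√(1 - 0.492²)
= 1/√(0.757936) = 1.149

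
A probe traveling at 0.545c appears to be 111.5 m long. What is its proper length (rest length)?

Contracted length L = 111.5 m
γ = 1/√(1 - 0.545²) = 1.193
L₀ = γL = 1.193 × 111.5 = 133.0 m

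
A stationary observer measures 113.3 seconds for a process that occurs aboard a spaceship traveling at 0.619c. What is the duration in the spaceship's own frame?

Dilated time Δt = 113.3 seconds
γ = 1/√(1 - 0.619²) = 1.2733
Δt₀ = Δt/γ = 113.3/1.2733 = 88.98 seconds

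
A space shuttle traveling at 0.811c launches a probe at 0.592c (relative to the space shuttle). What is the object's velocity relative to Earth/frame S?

u = (u' + v)/(1 + u'v/c²)
Numerator: 0.592 + 0.811 = 1.403
Denominator: 1 + 0.480112 = 1.480112
u = 1.403/1.480112 = 0.9479c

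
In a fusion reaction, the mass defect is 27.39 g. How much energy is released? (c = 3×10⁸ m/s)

Convert mass defect: Δm = 27.39 g = 0.02739 kg
E = Δm·c² = 0.02739 × (3×10⁸)²
= 0.02739 × 9×10¹⁶ = 2.465×10¹⁵ J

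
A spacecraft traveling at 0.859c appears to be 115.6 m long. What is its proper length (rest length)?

Contracted length L = 115.6 m
γ = 1/√(1 - 0.859²) = 1.953
L₀ = γL = 1.953 × 115.6 = 225.8 m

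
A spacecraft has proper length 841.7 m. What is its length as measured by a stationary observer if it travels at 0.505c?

Proper length L₀ = 841.7 m
γ = 1/√(1 - 0.505²) = 1.1586
L = L₀/γ = 841.7/1.1586 = 726.5 m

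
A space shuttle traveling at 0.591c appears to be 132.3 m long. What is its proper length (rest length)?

Contracted length L = 132.3 m
γ = 1/√(1 - 0.591²) = 1.2397
L₀ = γL = 1.2397 × 132.3 = 164.0 m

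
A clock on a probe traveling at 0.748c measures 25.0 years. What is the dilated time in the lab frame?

Proper time Δt₀ = 25.0 years
γ = 1/√(1 - 0.748²) = 1.5067
Δt = γΔt₀ = 1.5067 × 25.0 = 37.67 years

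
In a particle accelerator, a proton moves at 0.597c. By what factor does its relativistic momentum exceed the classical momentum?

p_rel = γmv, p_class = mv
Ratio = γ = 1/√(1 - 0.597²)
= 1/√(0.643591) = 1.247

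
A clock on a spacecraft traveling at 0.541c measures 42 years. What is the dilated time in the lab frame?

Proper time Δt₀ = 42 years
γ = 1/√(1 - 0.541²) = 1.189
Δt = γΔt₀ = 1.189 × 42 = 49.94 years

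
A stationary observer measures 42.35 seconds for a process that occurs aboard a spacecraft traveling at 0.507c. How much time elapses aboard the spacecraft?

Dilated time Δt = 42.35 seconds
γ = 1/√(1 - 0.507²) = 1.1602
Δt₀ = Δt/γ = 42.35/1.1602 = 36.50 seconds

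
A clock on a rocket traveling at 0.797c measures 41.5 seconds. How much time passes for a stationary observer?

Proper time Δt₀ = 41.5 seconds
γ = 1/√(1 - 0.797²) = 1.6557
Δt = γΔt₀ = 1.6557 × 41.5 = 68.71 seconds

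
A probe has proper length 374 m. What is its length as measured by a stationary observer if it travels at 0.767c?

Proper length L₀ = 374 m
γ = 1/√(1 - 0.767²) = 1.5585
L = L₀/γ = 374/1.5585 = 240.0 m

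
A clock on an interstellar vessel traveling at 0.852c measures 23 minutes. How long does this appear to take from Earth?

Proper time Δt₀ = 23 minutes
γ = 1/√(1 - 0.852²) = 1.910
Δt = γΔt₀ = 1.910 × 23 = 43.93 minutes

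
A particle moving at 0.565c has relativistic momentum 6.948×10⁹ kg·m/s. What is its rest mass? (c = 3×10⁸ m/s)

γ = 1/√(1 - 0.565²) = 1.212
v = 0.565 × 3×10⁸ = 1.695×10⁸ m/s
m = p/(γv) = 6.948×10⁹/(1.212 × 1.695×10⁸) = 33.82 kg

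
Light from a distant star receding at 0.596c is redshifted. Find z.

β = 0.596
(1+β)/(1-β) = 1.596/0.404 = 3.9505
√(3.9505) = 1.9876
z = 1.9876 - 1 = 0.9876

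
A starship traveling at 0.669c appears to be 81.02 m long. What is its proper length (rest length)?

Contracted length L = 81.02 m
γ = 1/√(1 - 0.669²) = 1.345
L₀ = γL = 1.345 × 81.02 = 109.0 m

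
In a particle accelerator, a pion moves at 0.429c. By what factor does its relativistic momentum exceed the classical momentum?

p_rel = γmv, p_class = mv
Ratio = γ = 1/√(1 - 0.429²)
= 1/√(0.815959) = 1.107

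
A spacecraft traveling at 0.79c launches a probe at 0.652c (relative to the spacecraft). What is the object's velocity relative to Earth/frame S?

u = (u' + v)/(1 + u'v/c²)
Numerator: 0.652 + 0.79 = 1.442
Denominator: 1 + 0.51508 = 1.51508
u = 1.442/1.51508 = 0.9518c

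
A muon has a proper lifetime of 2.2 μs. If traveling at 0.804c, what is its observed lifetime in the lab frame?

Proper lifetime τ₀ = 2.2 μs
γ = 1/√(1 - 0.804²) = 1.682
τ = γτ₀ = 1.682 × 2.2 μs = 3.700 μs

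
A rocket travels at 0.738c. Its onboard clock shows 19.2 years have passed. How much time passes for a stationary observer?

Proper time Δt₀ = 19.2 years
γ = 1/√(1 - 0.738²) = 1.482
Δt = γΔt₀ = 1.482 × 19.2 = 28.45 years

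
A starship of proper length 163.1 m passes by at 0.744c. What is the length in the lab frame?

Proper length L₀ = 163.1 m
γ = 1/√(1 - 0.744²) = 1.497
L = L₀/γ = 163.1/1.497 = 109.0 m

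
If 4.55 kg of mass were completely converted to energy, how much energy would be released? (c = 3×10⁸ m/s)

Using E = mc²:
c² = (3×10⁸)² = 9×10¹⁶ m²/s²
E = 4.55 × 9×10¹⁶ = 4.095×10¹⁷ J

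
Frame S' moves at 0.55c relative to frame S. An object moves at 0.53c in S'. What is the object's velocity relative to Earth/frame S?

u = (u' + v)/(1 + u'v/c²)
Numerator: 0.53 + 0.55 = 1.08
Denominator: 1 + 0.2915 = 1.2915
u = 1.08/1.2915 = 0.8362c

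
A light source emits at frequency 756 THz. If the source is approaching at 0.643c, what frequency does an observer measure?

β = v/c = 0.643
(1+β)/(1-β) = 1.643/0.357 = 4.602
Doppler factor = √(4.602) = 2.145
f_obs = 756 × 2.145 = 1622 THz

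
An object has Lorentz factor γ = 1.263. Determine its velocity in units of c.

From γ = 1/√(1 - v²/c²):
1/γ² = 1/1.263² = 0.6269
v²/c² = 1 - 0.6269 = 0.3731
v/c = √(0.3731) = 0.6108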